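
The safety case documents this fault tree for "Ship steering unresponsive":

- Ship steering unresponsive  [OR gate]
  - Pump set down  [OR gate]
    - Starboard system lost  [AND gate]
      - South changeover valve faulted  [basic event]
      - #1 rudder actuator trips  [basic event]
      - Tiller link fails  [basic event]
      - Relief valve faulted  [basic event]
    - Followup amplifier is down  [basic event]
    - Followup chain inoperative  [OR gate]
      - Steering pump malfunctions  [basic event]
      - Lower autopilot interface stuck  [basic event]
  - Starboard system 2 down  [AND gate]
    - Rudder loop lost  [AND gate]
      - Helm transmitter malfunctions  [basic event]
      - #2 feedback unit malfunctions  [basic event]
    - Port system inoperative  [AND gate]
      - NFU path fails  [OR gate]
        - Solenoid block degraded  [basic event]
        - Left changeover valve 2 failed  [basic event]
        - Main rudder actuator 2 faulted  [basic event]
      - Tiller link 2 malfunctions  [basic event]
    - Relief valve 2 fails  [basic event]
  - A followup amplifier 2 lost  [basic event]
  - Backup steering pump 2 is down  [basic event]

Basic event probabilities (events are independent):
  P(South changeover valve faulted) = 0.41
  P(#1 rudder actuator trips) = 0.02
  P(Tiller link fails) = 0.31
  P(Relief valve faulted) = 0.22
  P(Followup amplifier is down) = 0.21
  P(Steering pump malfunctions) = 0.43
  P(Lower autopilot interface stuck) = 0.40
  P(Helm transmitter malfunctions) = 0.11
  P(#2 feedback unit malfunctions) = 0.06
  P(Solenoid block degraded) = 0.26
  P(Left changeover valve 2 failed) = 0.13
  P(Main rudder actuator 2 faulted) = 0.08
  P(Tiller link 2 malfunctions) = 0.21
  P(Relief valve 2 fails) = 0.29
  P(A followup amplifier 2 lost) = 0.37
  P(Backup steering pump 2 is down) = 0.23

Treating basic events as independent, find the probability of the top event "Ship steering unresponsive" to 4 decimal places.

0.8690

P(Starboard system lost) [AND] = 0.41 × 0.02 × 0.31 × 0.22 = 0.000559
P(Followup chain inoperative) [OR] = 1 − (1−0.43) × (1−0.40) = 0.658000
P(Pump set down) [OR] = 1 − (1−0.000559) × (1−0.21) × (1−0.658000) = 0.729971
P(Rudder loop lost) [AND] = 0.11 × 0.06 = 0.006600
P(NFU path fails) [OR] = 1 − (1−0.26) × (1−0.13) × (1−0.08) = 0.407704
P(Port system inoperative) [AND] = 0.407704 × 0.21 = 0.085618
P(Starboard system 2 down) [AND] = 0.006600 × 0.085618 × 0.29 = 0.000164
P(Ship steering unresponsive) [OR] = 1 − (1−0.729971) × (1−0.000164) × (1−0.37) × (1−0.23) = 0.869030
Rounded to 4 decimal places: P(Ship steering unresponsive) ≈ 0.8690.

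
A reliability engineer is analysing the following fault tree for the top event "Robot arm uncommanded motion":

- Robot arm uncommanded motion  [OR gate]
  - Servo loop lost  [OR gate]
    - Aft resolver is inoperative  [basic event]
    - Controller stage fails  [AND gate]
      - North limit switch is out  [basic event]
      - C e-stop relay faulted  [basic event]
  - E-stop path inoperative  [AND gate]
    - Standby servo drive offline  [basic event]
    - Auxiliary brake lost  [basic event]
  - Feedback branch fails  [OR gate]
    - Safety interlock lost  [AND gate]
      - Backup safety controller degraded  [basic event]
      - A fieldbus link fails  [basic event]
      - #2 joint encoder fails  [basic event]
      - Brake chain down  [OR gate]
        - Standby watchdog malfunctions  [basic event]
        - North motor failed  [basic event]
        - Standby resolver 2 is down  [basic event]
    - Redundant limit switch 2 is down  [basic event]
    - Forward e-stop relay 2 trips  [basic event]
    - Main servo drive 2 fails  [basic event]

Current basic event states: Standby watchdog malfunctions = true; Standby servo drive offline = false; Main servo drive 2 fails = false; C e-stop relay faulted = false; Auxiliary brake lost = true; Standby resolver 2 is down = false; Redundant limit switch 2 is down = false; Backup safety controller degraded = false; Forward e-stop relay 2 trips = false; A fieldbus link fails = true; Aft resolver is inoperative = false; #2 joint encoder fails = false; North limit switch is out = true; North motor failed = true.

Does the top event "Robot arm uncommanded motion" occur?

No

Controller stage fails [AND]: North limit switch is out=occurs, C e-stop relay faulted=not → not all inputs occur → does not occur.
Servo loop lost [OR]: Aft resolver is inoperative=not, Controller stage fails=not → no input occurs → does not occur.
E-stop path inoperative [AND]: Standby servo drive offline=not, Auxiliary brake lost=occurs → not all inputs occur → does not occur.
Brake chain down [OR]: Standby watchdog malfunctions=occurs, North motor failed=occurs, Standby resolver 2 is down=not → at least one input occurs → occurs.
Safety interlock lost [AND]: Backup safety controller degraded=not, A fieldbus link fails=occurs, #2 joint encoder fails=not, Brake chain down=occurs → not all inputs occur → does not occur.
Feedback branch fails [OR]: Safety interlock lost=not, Redundant limit switch 2 is down=not, Forward e-stop relay 2 trips=not, Main servo drive 2 fails=not → no input occurs → does not occur.
Robot arm uncommanded motion [OR]: Servo loop lost=not, E-stop path inoperative=not, Feedback branch fails=not → no input occurs → does not occur.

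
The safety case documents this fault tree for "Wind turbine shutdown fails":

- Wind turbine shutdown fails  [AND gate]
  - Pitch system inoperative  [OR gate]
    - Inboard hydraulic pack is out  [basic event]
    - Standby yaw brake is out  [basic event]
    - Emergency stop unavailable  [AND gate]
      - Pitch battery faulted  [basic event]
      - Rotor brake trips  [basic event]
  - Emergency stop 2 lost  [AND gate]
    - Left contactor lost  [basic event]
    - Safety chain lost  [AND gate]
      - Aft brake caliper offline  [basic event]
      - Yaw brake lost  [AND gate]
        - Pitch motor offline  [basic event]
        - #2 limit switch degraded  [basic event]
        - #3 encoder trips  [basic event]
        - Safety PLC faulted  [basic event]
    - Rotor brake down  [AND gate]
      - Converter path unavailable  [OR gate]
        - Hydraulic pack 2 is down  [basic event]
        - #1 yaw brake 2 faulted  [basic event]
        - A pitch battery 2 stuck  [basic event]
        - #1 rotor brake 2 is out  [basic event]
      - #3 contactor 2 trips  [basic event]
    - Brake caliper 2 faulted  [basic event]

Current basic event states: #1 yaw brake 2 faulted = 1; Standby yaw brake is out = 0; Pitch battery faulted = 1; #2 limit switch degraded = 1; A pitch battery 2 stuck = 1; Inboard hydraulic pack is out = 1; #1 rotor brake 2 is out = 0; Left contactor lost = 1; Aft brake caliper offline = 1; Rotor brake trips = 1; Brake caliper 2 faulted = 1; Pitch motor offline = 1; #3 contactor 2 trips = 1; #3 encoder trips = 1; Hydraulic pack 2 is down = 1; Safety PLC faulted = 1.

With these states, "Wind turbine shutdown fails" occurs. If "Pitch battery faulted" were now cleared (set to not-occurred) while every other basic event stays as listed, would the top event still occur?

Yes

Counterfactual: set "Pitch battery faulted" to not occurred.
Emergency stop unavailable [AND]: Pitch battery faulted=not, Rotor brake trips=occurs → not all inputs occur → does not occur.
Pitch system inoperative [OR]: Inboard hydraulic pack is out=occurs, Standby yaw brake is out=not, Emergency stop unavailable=not → at least one input occurs → occurs.
Yaw brake lost [AND]: Pitch motor offline=occurs, #2 limit switch degraded=occurs, #3 encoder trips=occurs, Safety PLC faulted=occurs → all inputs occur → occurs.
Safety chain lost [AND]: Aft brake caliper offline=occurs, Yaw brake lost=occurs → all inputs occur → occurs.
Converter path unavailable [OR]: Hydraulic pack 2 is down=occurs, #1 yaw brake 2 faulted=occurs, A pitch battery 2 stuck=occurs, #1 rotor brake 2 is out=not → at least one input occurs → occurs.
Rotor brake down [AND]: Converter path unavailable=occurs, #3 contactor 2 trips=occurs → all inputs occur → occurs.
Emergency stop 2 lost [AND]: Left contactor lost=occurs, Safety chain lost=occurs, Rotor brake down=occurs, Brake caliper 2 faulted=occurs → all inputs occur → occurs.
Wind turbine shutdown fails [AND]: Pitch system inoperative=occurs, Emergency stop 2 lost=occurs → all inputs occur → occurs.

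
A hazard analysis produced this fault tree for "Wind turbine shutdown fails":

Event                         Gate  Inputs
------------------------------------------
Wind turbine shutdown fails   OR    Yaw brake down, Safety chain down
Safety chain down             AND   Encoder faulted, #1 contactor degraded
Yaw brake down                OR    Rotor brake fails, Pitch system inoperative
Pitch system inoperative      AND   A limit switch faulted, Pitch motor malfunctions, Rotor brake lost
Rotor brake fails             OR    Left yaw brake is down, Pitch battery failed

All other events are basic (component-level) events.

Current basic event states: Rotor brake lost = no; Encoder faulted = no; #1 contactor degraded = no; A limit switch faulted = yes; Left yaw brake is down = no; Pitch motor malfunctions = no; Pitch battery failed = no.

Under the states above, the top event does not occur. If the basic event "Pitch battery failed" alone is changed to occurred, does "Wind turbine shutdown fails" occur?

Counterfactual: set "Pitch battery failed" to occurred.
Rotor brake fails [OR]: Left yaw brake is down=not, Pitch battery failed=occurs → at least one input occurs → occurs.
Pitch system inoperative [AND]: A limit switch faulted=occurs, Pitch motor malfunctions=not, Rotor brake lost=not → not all inputs occur → does not occur.
Yaw brake down [OR]: Rotor brake fails=occurs, Pitch system inoperative=not → at least one input occurs → occurs.
Safety chain down [AND]: Encoder faulted=not, #1 contactor degraded=not → not all inputs occur → does not occur.
Wind turbine shutdown fails [OR]: Yaw brake down=occurs, Safety chain down=not → at least one input occurs → occurs.

Yes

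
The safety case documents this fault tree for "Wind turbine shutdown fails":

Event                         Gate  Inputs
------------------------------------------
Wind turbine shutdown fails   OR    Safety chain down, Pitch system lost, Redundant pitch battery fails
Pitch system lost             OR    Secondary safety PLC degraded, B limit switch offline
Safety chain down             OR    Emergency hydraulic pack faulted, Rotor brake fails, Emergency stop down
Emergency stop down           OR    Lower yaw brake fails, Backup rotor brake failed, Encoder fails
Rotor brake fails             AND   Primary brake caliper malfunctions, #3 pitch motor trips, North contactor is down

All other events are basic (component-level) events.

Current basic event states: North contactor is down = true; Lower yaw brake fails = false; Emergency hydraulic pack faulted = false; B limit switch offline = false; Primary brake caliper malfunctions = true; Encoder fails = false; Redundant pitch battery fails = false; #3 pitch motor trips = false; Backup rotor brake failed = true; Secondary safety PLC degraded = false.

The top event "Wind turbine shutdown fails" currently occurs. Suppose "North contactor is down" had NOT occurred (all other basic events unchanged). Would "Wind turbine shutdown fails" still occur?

Yes

Counterfactual: set "North contactor is down" to not occurred.
Rotor brake fails [AND]: Primary brake caliper malfunctions=occurs, #3 pitch motor trips=not, North contactor is down=not → not all inputs occur → does not occur.
Emergency stop down [OR]: Lower yaw brake fails=not, Backup rotor brake failed=occurs, Encoder fails=not → at least one input occurs → occurs.
Safety chain down [OR]: Emergency hydraulic pack faulted=not, Rotor brake fails=not, Emergency stop down=occurs → at least one input occurs → occurs.
Pitch system lost [OR]: Secondary safety PLC degraded=not, B limit switch offline=not → no input occurs → does not occur.
Wind turbine shutdown fails [OR]: Safety chain down=occurs, Pitch system lost=not, Redundant pitch battery fails=not → at least one input occurs → occurs.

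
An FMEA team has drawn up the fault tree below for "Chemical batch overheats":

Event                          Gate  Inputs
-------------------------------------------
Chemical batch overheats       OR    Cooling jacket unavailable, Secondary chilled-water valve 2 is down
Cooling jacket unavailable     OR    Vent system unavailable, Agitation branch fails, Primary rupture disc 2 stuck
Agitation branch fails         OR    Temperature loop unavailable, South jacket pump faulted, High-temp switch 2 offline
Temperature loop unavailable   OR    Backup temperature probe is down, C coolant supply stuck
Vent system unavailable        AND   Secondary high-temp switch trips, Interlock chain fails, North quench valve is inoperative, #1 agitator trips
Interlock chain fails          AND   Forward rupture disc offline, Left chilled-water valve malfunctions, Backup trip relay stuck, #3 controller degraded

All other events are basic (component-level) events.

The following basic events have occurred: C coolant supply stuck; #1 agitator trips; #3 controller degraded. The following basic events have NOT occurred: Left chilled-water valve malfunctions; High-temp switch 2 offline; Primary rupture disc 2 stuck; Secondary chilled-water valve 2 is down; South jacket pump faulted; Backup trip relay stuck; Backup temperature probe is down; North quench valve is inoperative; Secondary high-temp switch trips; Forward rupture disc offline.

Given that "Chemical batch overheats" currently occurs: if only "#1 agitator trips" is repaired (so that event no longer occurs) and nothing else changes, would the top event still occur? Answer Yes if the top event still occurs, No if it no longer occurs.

Yes

Counterfactual: set "#1 agitator trips" to not occurred.
Interlock chain fails [AND]: Forward rupture disc offline=not, Left chilled-water valve malfunctions=not, Backup trip relay stuck=not, #3 controller degraded=occurs → not all inputs occur → does not occur.
Vent system unavailable [AND]: Secondary high-temp switch trips=not, Interlock chain fails=not, North quench valve is inoperative=not, #1 agitator trips=not → not all inputs occur → does not occur.
Temperature loop unavailable [OR]: Backup temperature probe is down=not, C coolant supply stuck=occurs → at least one input occurs → occurs.
Agitation branch fails [OR]: Temperature loop unavailable=occurs, South jacket pump faulted=not, High-temp switch 2 offline=not → at least one input occurs → occurs.
Cooling jacket unavailable [OR]: Vent system unavailable=not, Agitation branch fails=occurs, Primary rupture disc 2 stuck=not → at least one input occurs → occurs.
Chemical batch overheats [OR]: Cooling jacket unavailable=occurs, Secondary chilled-water valve 2 is down=not → at least one input occurs → occurs.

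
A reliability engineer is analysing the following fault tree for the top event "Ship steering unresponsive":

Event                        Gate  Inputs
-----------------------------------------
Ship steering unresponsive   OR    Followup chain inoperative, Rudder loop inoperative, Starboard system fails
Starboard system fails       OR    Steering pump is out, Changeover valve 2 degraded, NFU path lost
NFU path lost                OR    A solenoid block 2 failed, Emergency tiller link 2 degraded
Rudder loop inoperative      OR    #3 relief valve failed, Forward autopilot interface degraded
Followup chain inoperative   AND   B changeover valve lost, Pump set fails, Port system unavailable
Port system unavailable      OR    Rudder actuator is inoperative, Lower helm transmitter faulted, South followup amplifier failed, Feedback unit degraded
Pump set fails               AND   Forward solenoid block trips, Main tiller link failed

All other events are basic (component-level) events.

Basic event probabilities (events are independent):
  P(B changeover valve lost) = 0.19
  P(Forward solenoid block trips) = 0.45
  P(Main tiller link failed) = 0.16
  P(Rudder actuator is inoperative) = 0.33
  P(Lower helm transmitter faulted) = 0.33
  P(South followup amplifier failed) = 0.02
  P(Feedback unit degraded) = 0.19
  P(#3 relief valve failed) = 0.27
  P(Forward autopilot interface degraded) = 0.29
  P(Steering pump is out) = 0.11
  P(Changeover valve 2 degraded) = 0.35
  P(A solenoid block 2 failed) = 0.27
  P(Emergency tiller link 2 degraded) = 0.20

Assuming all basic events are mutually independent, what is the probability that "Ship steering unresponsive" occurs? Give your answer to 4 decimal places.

P(Pump set fails) [AND] = 0.45 × 0.16 = 0.072000
P(Port system unavailable) [OR] = 1 − (1−0.33) × (1−0.33) × (1−0.02) × (1−0.19) = 0.643663
P(Followup chain inoperative) [AND] = 0.19 × 0.072000 × 0.643663 = 0.008805
P(Rudder loop inoperative) [OR] = 1 − (1−0.27) × (1−0.29) = 0.481700
P(NFU path lost) [OR] = 1 − (1−0.27) × (1−0.20) = 0.416000
P(Starboard system fails) [OR] = 1 − (1−0.11) × (1−0.35) × (1−0.416000) = 0.662156
P(Ship steering unresponsive) [OR] = 1 − (1−0.008805) × (1−0.481700) × (1−0.662156) = 0.826437
Rounded to 4 decimal places: P(Ship steering unresponsive) ≈ 0.8264.

0.8264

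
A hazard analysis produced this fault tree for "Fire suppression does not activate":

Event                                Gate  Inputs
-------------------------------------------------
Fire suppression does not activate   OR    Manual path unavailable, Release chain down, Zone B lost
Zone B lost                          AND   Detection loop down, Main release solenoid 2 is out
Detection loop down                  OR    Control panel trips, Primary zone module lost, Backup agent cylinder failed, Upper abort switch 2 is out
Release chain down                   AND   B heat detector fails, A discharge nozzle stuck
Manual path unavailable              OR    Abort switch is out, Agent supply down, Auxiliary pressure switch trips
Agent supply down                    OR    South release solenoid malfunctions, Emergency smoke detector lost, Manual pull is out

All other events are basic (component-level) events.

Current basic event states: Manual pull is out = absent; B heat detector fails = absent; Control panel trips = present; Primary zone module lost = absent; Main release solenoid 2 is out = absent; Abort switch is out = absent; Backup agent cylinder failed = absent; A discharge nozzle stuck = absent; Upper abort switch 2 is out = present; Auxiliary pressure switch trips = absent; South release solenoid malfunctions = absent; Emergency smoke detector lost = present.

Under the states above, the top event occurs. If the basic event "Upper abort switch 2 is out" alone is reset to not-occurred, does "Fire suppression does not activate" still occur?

Yes

Counterfactual: set "Upper abort switch 2 is out" to not occurred.
Agent supply down [OR]: South release solenoid malfunctions=not, Emergency smoke detector lost=occurs, Manual pull is out=not → at least one input occurs → occurs.
Manual path unavailable [OR]: Abort switch is out=not, Agent supply down=occurs, Auxiliary pressure switch trips=not → at least one input occurs → occurs.
Release chain down [AND]: B heat detector fails=not, A discharge nozzle stuck=not → not all inputs occur → does not occur.
Detection loop down [OR]: Control panel trips=occurs, Primary zone module lost=not, Backup agent cylinder failed=not, Upper abort switch 2 is out=not → at least one input occurs → occurs.
Zone B lost [AND]: Detection loop down=occurs, Main release solenoid 2 is out=not → not all inputs occur → does not occur.
Fire suppression does not activate [OR]: Manual path unavailable=occurs, Release chain down=not, Zone B lost=not → at least one input occurs → occurs.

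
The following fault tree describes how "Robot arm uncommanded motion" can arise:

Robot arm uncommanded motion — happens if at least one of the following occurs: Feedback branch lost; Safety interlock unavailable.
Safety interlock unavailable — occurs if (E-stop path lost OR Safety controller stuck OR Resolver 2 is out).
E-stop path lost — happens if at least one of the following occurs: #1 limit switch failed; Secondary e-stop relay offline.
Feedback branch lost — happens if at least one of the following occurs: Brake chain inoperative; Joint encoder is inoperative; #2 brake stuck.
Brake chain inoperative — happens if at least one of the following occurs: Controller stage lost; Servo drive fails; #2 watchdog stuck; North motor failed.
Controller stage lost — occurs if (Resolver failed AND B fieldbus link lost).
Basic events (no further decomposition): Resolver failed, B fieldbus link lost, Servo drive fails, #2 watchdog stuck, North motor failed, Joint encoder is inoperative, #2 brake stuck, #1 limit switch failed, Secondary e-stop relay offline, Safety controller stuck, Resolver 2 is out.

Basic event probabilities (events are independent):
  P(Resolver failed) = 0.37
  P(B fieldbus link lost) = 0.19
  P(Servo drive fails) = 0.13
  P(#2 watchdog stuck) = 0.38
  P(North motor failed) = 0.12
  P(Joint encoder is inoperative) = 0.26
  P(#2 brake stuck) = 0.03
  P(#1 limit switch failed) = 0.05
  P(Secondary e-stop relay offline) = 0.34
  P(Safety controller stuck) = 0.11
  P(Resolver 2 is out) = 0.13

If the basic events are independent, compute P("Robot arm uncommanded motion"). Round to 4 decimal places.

0.8462

P(Controller stage lost) [AND] = 0.37 × 0.19 = 0.070300
P(Brake chain inoperative) [OR] = 1 − (1−0.070300) × (1−0.13) × (1−0.38) × (1−0.12) = 0.558697
P(Feedback branch lost) [OR] = 1 − (1−0.558697) × (1−0.26) × (1−0.03) = 0.683233
P(E-stop path lost) [OR] = 1 − (1−0.05) × (1−0.34) = 0.373000
P(Safety interlock unavailable) [OR] = 1 − (1−0.373000) × (1−0.11) × (1−0.13) = 0.514514
P(Robot arm uncommanded motion) [OR] = 1 − (1−0.683233) × (1−0.514514) = 0.846214
Rounded to 4 decimal places: P(Robot arm uncommanded motion) ≈ 0.8462.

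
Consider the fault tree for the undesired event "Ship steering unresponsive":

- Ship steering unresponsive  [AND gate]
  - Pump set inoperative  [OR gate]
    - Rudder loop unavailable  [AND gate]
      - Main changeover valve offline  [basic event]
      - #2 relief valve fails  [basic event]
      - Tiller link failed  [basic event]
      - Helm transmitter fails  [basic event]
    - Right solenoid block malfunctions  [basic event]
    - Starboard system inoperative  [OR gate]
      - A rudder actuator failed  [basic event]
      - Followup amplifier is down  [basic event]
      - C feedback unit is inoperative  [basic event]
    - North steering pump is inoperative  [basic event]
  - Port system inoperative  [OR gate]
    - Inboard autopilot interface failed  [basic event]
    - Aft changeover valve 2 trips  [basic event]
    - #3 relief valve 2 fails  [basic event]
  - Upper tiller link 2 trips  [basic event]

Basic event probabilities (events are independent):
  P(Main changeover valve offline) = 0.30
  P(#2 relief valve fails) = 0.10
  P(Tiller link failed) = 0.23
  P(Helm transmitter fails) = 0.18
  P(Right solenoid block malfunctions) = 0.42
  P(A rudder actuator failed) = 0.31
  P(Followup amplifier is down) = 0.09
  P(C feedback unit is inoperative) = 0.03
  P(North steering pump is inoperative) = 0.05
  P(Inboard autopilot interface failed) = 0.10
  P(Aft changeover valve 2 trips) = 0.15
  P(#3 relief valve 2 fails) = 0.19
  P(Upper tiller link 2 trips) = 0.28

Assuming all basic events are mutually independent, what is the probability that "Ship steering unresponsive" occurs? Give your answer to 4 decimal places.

0.0708

P(Rudder loop unavailable) [AND] = 0.30 × 0.10 × 0.23 × 0.18 = 0.001242
P(Starboard system inoperative) [OR] = 1 − (1−0.31) × (1−0.09) × (1−0.03) = 0.390937
P(Pump set inoperative) [OR] = 1 − (1−0.001242) × (1−0.42) × (1−0.390937) × (1−0.05) = 0.664823
P(Port system inoperative) [OR] = 1 − (1−0.10) × (1−0.15) × (1−0.19) = 0.380350
P(Ship steering unresponsive) [AND] = 0.664823 × 0.380350 × 0.28 = 0.070802
Rounded to 4 decimal places: P(Ship steering unresponsive) ≈ 0.0708.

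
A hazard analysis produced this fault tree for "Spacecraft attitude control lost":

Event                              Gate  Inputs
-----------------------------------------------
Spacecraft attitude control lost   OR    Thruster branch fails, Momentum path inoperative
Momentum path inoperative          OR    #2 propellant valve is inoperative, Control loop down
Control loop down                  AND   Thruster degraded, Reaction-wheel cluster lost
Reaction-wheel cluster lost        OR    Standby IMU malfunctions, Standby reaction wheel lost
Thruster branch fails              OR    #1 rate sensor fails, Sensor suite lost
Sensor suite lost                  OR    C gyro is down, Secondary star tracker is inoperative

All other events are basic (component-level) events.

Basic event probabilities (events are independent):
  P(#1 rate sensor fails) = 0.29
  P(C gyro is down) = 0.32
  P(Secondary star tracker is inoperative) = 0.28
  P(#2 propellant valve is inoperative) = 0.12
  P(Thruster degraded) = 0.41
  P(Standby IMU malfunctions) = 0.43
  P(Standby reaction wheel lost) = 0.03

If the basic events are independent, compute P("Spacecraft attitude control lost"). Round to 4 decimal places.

P(Sensor suite lost) [OR] = 1 − (1−0.32) × (1−0.28) = 0.510400
P(Thruster branch fails) [OR] = 1 − (1−0.29) × (1−0.510400) = 0.652384
P(Reaction-wheel cluster lost) [OR] = 1 − (1−0.43) × (1−0.03) = 0.447100
P(Control loop down) [AND] = 0.41 × 0.447100 = 0.183311
P(Momentum path inoperative) [OR] = 1 − (1−0.12) × (1−0.183311) = 0.281314
P(Spacecraft attitude control lost) [OR] = 1 − (1−0.652384) × (1−0.281314) = 0.750173
Rounded to 4 decimal places: P(Spacecraft attitude control lost) ≈ 0.7502.

0.7502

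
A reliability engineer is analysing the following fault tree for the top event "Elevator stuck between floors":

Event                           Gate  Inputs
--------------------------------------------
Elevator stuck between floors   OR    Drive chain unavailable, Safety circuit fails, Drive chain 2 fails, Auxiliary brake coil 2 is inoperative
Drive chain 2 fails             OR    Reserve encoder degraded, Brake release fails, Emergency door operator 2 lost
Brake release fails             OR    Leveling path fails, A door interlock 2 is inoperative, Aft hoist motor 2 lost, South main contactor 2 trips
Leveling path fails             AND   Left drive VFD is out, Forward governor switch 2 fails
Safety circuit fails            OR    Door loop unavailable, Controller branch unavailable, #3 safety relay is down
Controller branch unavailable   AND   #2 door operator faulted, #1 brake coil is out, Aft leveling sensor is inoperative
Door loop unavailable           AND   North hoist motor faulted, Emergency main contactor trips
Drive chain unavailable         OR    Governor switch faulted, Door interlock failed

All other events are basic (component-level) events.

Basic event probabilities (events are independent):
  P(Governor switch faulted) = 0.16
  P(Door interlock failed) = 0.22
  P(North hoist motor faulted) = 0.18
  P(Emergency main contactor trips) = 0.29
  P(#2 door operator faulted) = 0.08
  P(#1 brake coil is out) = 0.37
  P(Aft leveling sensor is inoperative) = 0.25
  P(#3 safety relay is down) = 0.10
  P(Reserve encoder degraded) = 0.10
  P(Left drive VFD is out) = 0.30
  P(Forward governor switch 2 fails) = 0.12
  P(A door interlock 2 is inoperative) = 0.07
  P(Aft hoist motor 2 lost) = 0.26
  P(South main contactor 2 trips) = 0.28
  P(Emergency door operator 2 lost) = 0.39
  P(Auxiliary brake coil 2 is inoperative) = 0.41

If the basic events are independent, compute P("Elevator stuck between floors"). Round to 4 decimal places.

0.9142

P(Drive chain unavailable) [OR] = 1 − (1−0.16) × (1−0.22) = 0.344800
P(Door loop unavailable) [AND] = 0.18 × 0.29 = 0.052200
P(Controller branch unavailable) [AND] = 0.08 × 0.37 × 0.25 = 0.007400
P(Safety circuit fails) [OR] = 1 − (1−0.052200) × (1−0.007400) × (1−0.10) = 0.153292
P(Leveling path fails) [AND] = 0.30 × 0.12 = 0.036000
P(Brake release fails) [OR] = 1 − (1−0.036000) × (1−0.07) × (1−0.26) × (1−0.28) = 0.522334
P(Drive chain 2 fails) [OR] = 1 − (1−0.10) × (1−0.522334) × (1−0.39) = 0.737761
P(Elevator stuck between floors) [OR] = 1 − (1−0.344800) × (1−0.153292) × (1−0.737761) × (1−0.41) = 0.914166
Rounded to 4 decimal places: P(Elevator stuck between floors) ≈ 0.9142.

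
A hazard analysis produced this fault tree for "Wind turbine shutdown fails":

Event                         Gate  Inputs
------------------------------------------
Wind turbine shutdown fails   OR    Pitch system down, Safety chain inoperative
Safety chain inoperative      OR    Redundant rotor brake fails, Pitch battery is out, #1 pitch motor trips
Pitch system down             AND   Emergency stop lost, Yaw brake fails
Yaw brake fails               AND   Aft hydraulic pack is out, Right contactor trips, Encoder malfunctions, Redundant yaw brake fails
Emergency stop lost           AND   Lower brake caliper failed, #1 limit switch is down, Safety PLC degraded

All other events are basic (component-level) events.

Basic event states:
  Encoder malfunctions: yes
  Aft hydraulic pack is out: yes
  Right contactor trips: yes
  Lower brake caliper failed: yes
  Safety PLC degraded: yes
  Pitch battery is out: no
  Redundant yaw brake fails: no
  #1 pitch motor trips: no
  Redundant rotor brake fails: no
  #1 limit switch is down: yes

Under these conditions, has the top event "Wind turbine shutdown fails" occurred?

No

Emergency stop lost [AND]: Lower brake caliper failed=occurs, #1 limit switch is down=occurs, Safety PLC degraded=occurs → all inputs occur → occurs.
Yaw brake fails [AND]: Aft hydraulic pack is out=occurs, Right contactor trips=occurs, Encoder malfunctions=occurs, Redundant yaw brake fails=not → not all inputs occur → does not occur.
Pitch system down [AND]: Emergency stop lost=occurs, Yaw brake fails=not → not all inputs occur → does not occur.
Safety chain inoperative [OR]: Redundant rotor brake fails=not, Pitch battery is out=not, #1 pitch motor trips=not → no input occurs → does not occur.
Wind turbine shutdown fails [OR]: Pitch system down=not, Safety chain inoperative=not → no input occurs → does not occur.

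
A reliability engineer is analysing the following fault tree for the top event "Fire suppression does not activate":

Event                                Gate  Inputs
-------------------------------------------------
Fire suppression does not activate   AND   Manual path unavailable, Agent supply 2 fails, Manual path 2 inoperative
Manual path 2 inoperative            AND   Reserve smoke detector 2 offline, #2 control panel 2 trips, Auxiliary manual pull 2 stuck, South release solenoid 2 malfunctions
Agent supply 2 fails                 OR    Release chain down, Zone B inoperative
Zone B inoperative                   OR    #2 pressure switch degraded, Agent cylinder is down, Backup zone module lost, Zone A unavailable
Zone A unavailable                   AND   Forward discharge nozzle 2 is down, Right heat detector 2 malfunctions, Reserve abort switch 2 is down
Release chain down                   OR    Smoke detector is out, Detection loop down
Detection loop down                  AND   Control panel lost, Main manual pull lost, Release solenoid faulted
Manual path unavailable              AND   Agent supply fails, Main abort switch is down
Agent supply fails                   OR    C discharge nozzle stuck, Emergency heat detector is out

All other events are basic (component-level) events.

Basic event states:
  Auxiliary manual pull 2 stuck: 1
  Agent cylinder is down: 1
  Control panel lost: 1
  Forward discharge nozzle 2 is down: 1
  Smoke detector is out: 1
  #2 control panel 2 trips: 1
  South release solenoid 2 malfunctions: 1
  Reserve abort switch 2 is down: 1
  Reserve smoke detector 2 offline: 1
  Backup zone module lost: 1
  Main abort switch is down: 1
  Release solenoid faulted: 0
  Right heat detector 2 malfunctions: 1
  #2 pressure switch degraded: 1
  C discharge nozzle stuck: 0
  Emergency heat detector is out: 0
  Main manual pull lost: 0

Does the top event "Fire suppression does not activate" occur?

No

Agent supply fails [OR]: C discharge nozzle stuck=not, Emergency heat detector is out=not → no input occurs → does not occur.
Manual path unavailable [AND]: Agent supply fails=not, Main abort switch is down=occurs → not all inputs occur → does not occur.
Detection loop down [AND]: Control panel lost=occurs, Main manual pull lost=not, Release solenoid faulted=not → not all inputs occur → does not occur.
Release chain down [OR]: Smoke detector is out=occurs, Detection loop down=not → at least one input occurs → occurs.
Zone A unavailable [AND]: Forward discharge nozzle 2 is down=occurs, Right heat detector 2 malfunctions=occurs, Reserve abort switch 2 is down=occurs → all inputs occur → occurs.
Zone B inoperative [OR]: #2 pressure switch degraded=occurs, Agent cylinder is down=occurs, Backup zone module lost=occurs, Zone A unavailable=occurs → at least one input occurs → occurs.
Agent supply 2 fails [OR]: Release chain down=occurs, Zone B inoperative=occurs → at least one input occurs → occurs.
Manual path 2 inoperative [AND]: Reserve smoke detector 2 offline=occurs, #2 control panel 2 trips=occurs, Auxiliary manual pull 2 stuck=occurs, South release solenoid 2 malfunctions=occurs → all inputs occur → occurs.
Fire suppression does not activate [AND]: Manual path unavailable=not, Agent supply 2 fails=occurs, Manual path 2 inoperative=occurs → not all inputs occur → does not occur.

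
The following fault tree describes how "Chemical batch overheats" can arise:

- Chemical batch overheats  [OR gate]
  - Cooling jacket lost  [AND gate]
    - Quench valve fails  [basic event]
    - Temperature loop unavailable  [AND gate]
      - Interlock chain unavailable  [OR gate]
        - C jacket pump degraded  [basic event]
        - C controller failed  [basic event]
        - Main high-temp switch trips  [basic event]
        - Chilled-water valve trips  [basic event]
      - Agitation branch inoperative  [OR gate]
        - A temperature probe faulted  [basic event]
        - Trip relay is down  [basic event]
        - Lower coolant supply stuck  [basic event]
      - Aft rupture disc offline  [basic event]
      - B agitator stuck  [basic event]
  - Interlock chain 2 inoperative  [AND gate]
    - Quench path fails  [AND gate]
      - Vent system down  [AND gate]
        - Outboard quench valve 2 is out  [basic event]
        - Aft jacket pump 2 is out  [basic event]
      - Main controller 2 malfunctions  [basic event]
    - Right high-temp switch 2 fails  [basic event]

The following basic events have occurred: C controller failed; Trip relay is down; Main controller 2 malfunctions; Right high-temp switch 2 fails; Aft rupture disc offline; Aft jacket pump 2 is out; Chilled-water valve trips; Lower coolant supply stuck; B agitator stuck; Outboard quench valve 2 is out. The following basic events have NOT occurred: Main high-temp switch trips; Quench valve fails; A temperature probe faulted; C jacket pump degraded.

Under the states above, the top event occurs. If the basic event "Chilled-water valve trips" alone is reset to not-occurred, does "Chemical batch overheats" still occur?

Yes

Counterfactual: set "Chilled-water valve trips" to not occurred.
Interlock chain unavailable [OR]: C jacket pump degraded=not, C controller failed=occurs, Main high-temp switch trips=not, Chilled-water valve trips=not → at least one input occurs → occurs.
Agitation branch inoperative [OR]: A temperature probe faulted=not, Trip relay is down=occurs, Lower coolant supply stuck=occurs → at least one input occurs → occurs.
Temperature loop unavailable [AND]: Interlock chain unavailable=occurs, Agitation branch inoperative=occurs, Aft rupture disc offline=occurs, B agitator stuck=occurs → all inputs occur → occurs.
Cooling jacket lost [AND]: Quench valve fails=not, Temperature loop unavailable=occurs → not all inputs occur → does not occur.
Vent system down [AND]: Outboard quench valve 2 is out=occurs, Aft jacket pump 2 is out=occurs → all inputs occur → occurs.
Quench path fails [AND]: Vent system down=occurs, Main controller 2 malfunctions=occurs → all inputs occur → occurs.
Interlock chain 2 inoperative [AND]: Quench path fails=occurs, Right high-temp switch 2 fails=occurs → all inputs occur → occurs.
Chemical batch overheats [OR]: Cooling jacket lost=not, Interlock chain 2 inoperative=occurs → at least one input occurs → occurs.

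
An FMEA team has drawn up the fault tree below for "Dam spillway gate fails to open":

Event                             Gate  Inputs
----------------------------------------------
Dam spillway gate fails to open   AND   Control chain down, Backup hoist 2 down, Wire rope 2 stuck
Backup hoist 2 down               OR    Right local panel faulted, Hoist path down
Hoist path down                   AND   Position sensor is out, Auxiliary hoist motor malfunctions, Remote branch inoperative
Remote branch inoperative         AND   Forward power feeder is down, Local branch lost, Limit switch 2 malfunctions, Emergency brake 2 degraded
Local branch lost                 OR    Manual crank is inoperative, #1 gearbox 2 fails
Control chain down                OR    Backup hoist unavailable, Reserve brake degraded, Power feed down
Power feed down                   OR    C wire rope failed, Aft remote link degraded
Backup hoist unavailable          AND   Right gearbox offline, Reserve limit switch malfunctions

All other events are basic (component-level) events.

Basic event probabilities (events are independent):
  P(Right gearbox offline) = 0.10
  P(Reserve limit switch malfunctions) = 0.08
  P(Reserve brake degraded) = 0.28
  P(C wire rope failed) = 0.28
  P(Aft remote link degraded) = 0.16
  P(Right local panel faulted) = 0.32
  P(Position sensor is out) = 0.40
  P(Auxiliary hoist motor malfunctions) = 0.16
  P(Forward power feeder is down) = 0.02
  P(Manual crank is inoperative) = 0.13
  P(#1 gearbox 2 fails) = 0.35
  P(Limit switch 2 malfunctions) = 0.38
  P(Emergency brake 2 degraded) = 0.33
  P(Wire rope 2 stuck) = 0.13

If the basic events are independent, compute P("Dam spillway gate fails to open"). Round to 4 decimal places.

0.0236

P(Backup hoist unavailable) [AND] = 0.10 × 0.08 = 0.008000
P(Power feed down) [OR] = 1 − (1−0.28) × (1−0.16) = 0.395200
P(Control chain down) [OR] = 1 − (1−0.008000) × (1−0.28) × (1−0.395200) = 0.568028
P(Local branch lost) [OR] = 1 − (1−0.13) × (1−0.35) = 0.434500
P(Remote branch inoperative) [AND] = 0.02 × 0.434500 × 0.38 × 0.33 = 0.001090
P(Hoist path down) [AND] = 0.40 × 0.16 × 0.001090 = 0.000070
P(Backup hoist 2 down) [OR] = 1 − (1−0.32) × (1−0.000070) = 0.320048
P(Dam spillway gate fails to open) [AND] = 0.568028 × 0.320048 × 0.13 = 0.023634
Rounded to 4 decimal places: P(Dam spillway gate fails to open) ≈ 0.0236.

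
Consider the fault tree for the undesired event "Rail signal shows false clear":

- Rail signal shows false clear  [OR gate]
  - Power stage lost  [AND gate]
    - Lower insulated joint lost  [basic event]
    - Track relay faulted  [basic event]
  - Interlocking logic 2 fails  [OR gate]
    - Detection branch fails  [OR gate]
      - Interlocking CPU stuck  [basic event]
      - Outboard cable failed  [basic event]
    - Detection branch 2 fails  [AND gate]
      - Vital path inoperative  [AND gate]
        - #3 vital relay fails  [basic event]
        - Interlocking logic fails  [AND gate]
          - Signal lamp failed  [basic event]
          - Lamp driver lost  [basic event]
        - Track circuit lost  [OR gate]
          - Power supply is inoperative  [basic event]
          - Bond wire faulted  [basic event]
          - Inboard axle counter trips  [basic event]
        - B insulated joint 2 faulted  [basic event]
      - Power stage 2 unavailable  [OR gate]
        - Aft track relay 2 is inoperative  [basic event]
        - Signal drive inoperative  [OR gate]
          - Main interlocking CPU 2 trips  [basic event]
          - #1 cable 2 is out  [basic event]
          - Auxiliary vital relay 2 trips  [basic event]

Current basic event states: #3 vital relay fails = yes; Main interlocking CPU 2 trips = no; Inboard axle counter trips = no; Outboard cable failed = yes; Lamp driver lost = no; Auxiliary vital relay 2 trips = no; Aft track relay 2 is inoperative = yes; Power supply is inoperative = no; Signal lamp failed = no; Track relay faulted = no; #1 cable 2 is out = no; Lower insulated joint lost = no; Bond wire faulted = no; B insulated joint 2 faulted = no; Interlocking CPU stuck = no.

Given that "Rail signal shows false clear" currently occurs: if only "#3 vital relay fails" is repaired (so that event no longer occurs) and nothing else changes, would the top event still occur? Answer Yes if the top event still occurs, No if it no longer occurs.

Counterfactual: set "#3 vital relay fails" to not occurred.
Power stage lost [AND]: Lower insulated joint lost=not, Track relay faulted=not → not all inputs occur → does not occur.
Detection branch fails [OR]: Interlocking CPU stuck=not, Outboard cable failed=occurs → at least one input occurs → occurs.
Interlocking logic fails [AND]: Signal lamp failed=not, Lamp driver lost=not → not all inputs occur → does not occur.
Track circuit lost [OR]: Power supply is inoperative=not, Bond wire faulted=not, Inboard axle counter trips=not → no input occurs → does not occur.
Vital path inoperative [AND]: #3 vital relay fails=not, Interlocking logic fails=not, Track circuit lost=not, B insulated joint 2 faulted=not → not all inputs occur → does not occur.
Signal drive inoperative [OR]: Main interlocking CPU 2 trips=not, #1 cable 2 is out=not, Auxiliary vital relay 2 trips=not → no input occurs → does not occur.
Power stage 2 unavailable [OR]: Aft track relay 2 is inoperative=occurs, Signal drive inoperative=not → at least one input occurs → occurs.
Detection branch 2 fails [AND]: Vital path inoperative=not, Power stage 2 unavailable=occurs → not all inputs occur → does not occur.
Interlocking logic 2 fails [OR]: Detection branch fails=occurs, Detection branch 2 fails=not → at least one input occurs → occurs.
Rail signal shows false clear [OR]: Power stage lost=not, Interlocking logic 2 fails=occurs → at least one input occurs → occurs.

Yes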